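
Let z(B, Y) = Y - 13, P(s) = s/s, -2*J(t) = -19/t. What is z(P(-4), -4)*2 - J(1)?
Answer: -87/2 ≈ -43.500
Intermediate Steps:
J(t) = 19/(2*t) (J(t) = -(-19)/(2*t) = 19/(2*t))
P(s) = 1
z(B, Y) = -13 + Y
z(P(-4), -4)*2 - J(1) = (-13 - 4)*2 - 19/(2*1) = -17*2 - 19/2 = -34 - 1*19/2 = -34 - 19/2 = -87/2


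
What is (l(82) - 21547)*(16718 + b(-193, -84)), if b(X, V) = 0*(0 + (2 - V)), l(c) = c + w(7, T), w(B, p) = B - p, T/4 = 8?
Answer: -359269820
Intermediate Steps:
T = 32 (T = 4*8 = 32)
l(c) = -25 + c (l(c) = c + (7 - 1*32) = c + (7 - 32) = c - 25 = -25 + c)
b(X, V) = 0 (b(X, V) = 0*(2 - V) = 0)
(l(82) - 21547)*(16718 + b(-193, -84)) = ((-25 + 82) - 21547)*(16718 + 0) = (57 - 21547)*16718 = -21490*16718 = -359269820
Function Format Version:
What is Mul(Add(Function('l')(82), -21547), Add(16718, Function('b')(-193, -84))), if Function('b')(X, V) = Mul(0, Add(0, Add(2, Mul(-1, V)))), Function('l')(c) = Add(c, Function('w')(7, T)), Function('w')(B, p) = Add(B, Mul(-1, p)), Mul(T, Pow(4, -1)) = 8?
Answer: -359269820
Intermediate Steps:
T = 32 (T = Mul(4, 8) = 32)
Function('l')(c) = Add(-25, c) (Function('l')(c) = Add(c, Add(7, Mul(-1, 32))) = Add(c, Add(7, -32)) = Add(c, -25) = Add(-25, c))
Function('b')(X, V) = 0 (Function('b')(X, V) = Mul(0, Add(2, Mul(-1, V))) = 0)
Mul(Add(Function('l')(82), -21547), Add(16718, Function('b')(-193, -84))) = Mul(Add(Add(-25, 82), -21547), Add(16718, 0)) = Mul(Add(57, -21547), 16718) = Mul(-21490, 16718) = -359269820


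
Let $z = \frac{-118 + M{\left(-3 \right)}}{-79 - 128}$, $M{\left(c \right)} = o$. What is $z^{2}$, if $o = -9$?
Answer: $\frac{16129}{42849} \approx 0.37641$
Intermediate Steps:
$M{\left(c \right)} = -9$
$z = \frac{127}{207}$ ($z = \frac{-118 - 9}{-79 - 128} = - \frac{127}{-207} = \left(-127\right) \left(- \frac{1}{207}\right) = \frac{127}{207} \approx 0.61353$)
$z^{2} = \left(\frac{127}{207}\right)^{2} = \frac{16129}{42849}$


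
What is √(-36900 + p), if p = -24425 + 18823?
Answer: I*√42502 ≈ 206.16*I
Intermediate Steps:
p = -5602
√(-36900 + p) = √(-36900 - 5602) = √(-42502) = I*√42502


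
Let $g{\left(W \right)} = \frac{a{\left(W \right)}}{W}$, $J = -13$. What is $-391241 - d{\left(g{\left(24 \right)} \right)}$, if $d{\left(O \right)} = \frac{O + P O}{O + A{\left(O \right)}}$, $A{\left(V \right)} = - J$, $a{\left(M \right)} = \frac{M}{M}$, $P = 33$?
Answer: $- \frac{122458467}{313} \approx -3.9124 \cdot 10^{5}$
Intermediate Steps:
$a{\left(M \right)} = 1$
$A{\left(V \right)} = 13$ ($A{\left(V \right)} = \left(-1\right) \left(-13\right) = 13$)
$g{\left(W \right)} = \frac{1}{W}$ ($g{\left(W \right)} = 1 \frac{1}{W} = \frac{1}{W}$)
$d{\left(O \right)} = \frac{34 O}{13 + O}$ ($d{\left(O \right)} = \frac{O + 33 O}{O + 13} = \frac{34 O}{13 + O}$)
$-391241 - d{\left(g{\left(24 \right)} \right)} = -391241 - \frac{34}{24 \left(13 + \frac{1}{24}\right)} = -391241 - 34 \cdot \frac{1}{24} \frac{1}{13 + \frac{1}{24}} = -391241 - 34 \cdot \frac{1}{24} \frac{1}{\frac{313}{24}} = -391241 - 34 \cdot \frac{1}{24} \cdot \frac{24}{313} = -391241 - \frac{34}{313} = - \frac{122458467}{313}$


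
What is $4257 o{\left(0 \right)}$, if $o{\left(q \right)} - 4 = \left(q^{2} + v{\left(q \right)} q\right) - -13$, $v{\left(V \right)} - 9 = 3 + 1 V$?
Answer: $72369$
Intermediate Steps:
$v{\left(V \right)} = 12 + V$ ($v{\left(V \right)} = 9 + \left(3 + 1 V\right) = 9 + \left(3 + V\right) = 12 + V$)
$o{\left(q \right)} = 17 + q^{2} + q \left(12 + q\right)$ ($o{\left(q \right)} = 4 - \left(-13 - q^{2} - \left(12 + q\right) q\right) = 4 + \left(\left(q^{2} + q \left(12 + q\right)\right) + \left(8 + 5\right)\right) = 4 + \left(\left(q^{2} + q \left(12 + q\right)\right) + 13\right) = 4 + \left(13 + q^{2} + q \left(12 + q\right)\right) = 17 + q^{2} + q \left(12 + q\right)$)
$4257 o{\left(0 \right)} = 4257 \left(17 + 0^{2} + 0 \left(12 + 0\right)\right) = 4257 \left(17 + 0 + 0 \cdot 12\right) = 4257 \left(17 + 0 + 0\right) = 4257 \cdot 17 = 72369$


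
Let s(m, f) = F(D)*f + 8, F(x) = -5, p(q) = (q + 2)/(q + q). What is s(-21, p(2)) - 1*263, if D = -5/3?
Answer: -260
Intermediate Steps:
D = -5/3 (D = -5*1/3 = -5/3 ≈ -1.6667)
p(q) = (2 + q)/(2*q) (p(q) = (2 + q)/((2*q)) = (2 + q)*(1/(2*q)) = (2 + q)/(2*q))
s(m, f) = 8 - 5*f (s(m, f) = -5*f + 8 = 8 - 5*f)
s(-21, p(2)) - 1*263 = (8 - 5*(2 + 2)/(2*2)) - 1*263 = (8 - 5*4/(2*2)) - 263 = (8 - 5*1) - 263 = (8 - 5) - 263 = 3 - 263 = -260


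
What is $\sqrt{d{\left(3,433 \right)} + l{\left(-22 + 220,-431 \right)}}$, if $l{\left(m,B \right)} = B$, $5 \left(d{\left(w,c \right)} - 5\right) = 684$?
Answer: $\frac{i \sqrt{7230}}{5} \approx 17.006 i$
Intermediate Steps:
$d{\left(w,c \right)} = \frac{709}{5}$ ($d{\left(w,c \right)} = 5 + \frac{1}{5} \cdot 684 = 5 + \frac{684}{5} = \frac{709}{5}$)
$\sqrt{d{\left(3,433 \right)} + l{\left(-22 + 220,-431 \right)}} = \sqrt{\frac{709}{5} - 431} = \sqrt{- \frac{1446}{5}} = \frac{i \sqrt{7230}}{5}$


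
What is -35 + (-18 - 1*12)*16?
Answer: -515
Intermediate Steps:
-35 + (-18 - 1*12)*16 = -35 + (-18 - 12)*16 = -35 - 30*16 = -35 - 480 = -515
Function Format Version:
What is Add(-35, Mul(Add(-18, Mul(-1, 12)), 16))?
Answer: -515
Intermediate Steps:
Add(-35, Mul(Add(-18, Mul(-1, 12)), 16)) = Add(-35, Mul(Add(-18, -12), 16)) = Add(-35, Mul(-30, 16)) = Add(-35, -480) = -515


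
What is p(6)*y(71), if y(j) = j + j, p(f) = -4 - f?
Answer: -1420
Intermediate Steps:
y(j) = 2*j
p(6)*y(71) = (-4 - 1*6)*(2*71) = (-4 - 6)*142 = -10*142 = -1420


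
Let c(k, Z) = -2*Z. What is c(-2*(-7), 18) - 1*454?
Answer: -490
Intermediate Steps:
c(-2*(-7), 18) - 1*454 = -2*18 - 1*454 = -36 - 454 = -490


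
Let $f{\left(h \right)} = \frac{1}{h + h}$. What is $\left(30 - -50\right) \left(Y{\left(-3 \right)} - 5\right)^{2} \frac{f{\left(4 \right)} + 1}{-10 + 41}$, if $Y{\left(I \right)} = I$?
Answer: $\frac{5760}{31} \approx 185.81$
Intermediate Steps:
$f{\left(h \right)} = \frac{1}{2 h}$
$\left(30 - -50\right) \left(Y{\left(-3 \right)} - 5\right)^{2} \frac{f{\left(4 \right)} + 1}{-10 + 41} = \left(30 - -50\right) \left(-3 - 5\right)^{2} \frac{\frac{1}{2 \cdot 4} + 1}{-10 + 41} = \left(30 + 50\right) \left(-8\right)^{2} \frac{\frac{1}{2} \cdot \frac{1}{4} + 1}{31} = 80 \cdot 64 \left(\frac{1}{8} + 1\right) \frac{1}{31} = 5120 \cdot \frac{9}{8} \cdot \frac{1}{31} = 5120 \cdot \frac{9}{248} = \frac{5760}{31}$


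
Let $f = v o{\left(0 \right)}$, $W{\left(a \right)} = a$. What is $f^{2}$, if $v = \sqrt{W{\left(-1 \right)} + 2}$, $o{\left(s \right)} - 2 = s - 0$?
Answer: $4$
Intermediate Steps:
$o{\left(s \right)} = 2 + s$ ($o{\left(s \right)} = 2 + \left(s - 0\right) = 2 + \left(s + 0\right) = 2 + s$)
$v = 1$ ($v = \sqrt{-1 + 2} = \sqrt{1} = 1$)
$f = 2$ ($f = 1 \left(2 + 0\right) = 1 \cdot 2 = 2$)
$f^{2} = 2^{2} = 4$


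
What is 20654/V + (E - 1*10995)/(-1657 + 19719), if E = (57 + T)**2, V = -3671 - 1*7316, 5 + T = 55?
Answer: -184032225/99223597 ≈ -1.8547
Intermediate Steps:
T = 50 (T = -5 + 55 = 50)
V = -10987 (V = -3671 - 7316 = -10987)
E = 11449 (E = (57 + 50)**2 = 107**2 = 11449)
20654/V + (E - 1*10995)/(-1657 + 19719) = 20654/(-10987) + (11449 - 1*10995)/(-1657 + 19719) = 20654*(-1/10987) + (11449 - 10995)/18062 = -20654/10987 + 454*(1/18062) = -20654/10987 + 227/9031 = -184032225/99223597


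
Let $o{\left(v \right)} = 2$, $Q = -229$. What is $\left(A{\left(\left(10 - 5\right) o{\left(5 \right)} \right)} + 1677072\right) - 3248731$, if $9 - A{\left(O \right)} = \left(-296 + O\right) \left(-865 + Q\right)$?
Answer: $-1884534$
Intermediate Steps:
$A{\left(O \right)} = -323815 + 1094 O$ ($A{\left(O \right)} = 9 - \left(-296 + O\right) \left(-865 - 229\right) = 9 - \left(-296 + O\right) \left(-1094\right) = 9 - \left(323824 - 1094 O\right) = 9 + \left(-323824 + 1094 O\right) = -323815 + 1094 O$)
$\left(A{\left(\left(10 - 5\right) o{\left(5 \right)} \right)} + 1677072\right) - 3248731 = \left(\left(-323815 + 1094 \left(10 - 5\right) 2\right) + 1677072\right) - 3248731 = \left(\left(-323815 + 1094 \cdot 5 \cdot 2\right) + 1677072\right) - 3248731 = \left(\left(-323815 + 1094 \cdot 10\right) + 1677072\right) - 3248731 = \left(\left(-323815 + 10940\right) + 1677072\right) - 3248731 = \left(-312875 + 1677072\right) - 3248731 = 1364197 - 3248731 = -1884534$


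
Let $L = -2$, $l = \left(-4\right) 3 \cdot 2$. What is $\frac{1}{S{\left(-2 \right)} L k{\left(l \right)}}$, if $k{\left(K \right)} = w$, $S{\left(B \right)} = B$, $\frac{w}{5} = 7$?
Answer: $\frac{1}{140} \approx 0.0071429$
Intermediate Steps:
$w = 35$ ($w = 5 \cdot 7 = 35$)
$l = -24$ ($l = \left(-12\right) 2 = -24$)
$k{\left(K \right)} = 35$
$\frac{1}{S{\left(-2 \right)} L k{\left(l \right)}} = \frac{1}{\left(-2\right) \left(-2\right) 35} = \frac{1}{4 \cdot 35} = \frac{1}{140}$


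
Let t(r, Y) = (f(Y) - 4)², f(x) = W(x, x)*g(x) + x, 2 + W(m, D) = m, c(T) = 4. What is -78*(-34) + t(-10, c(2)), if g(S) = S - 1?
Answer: 2688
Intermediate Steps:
W(m, D) = -2 + m
g(S) = -1 + S
f(x) = x + (-1 + x)*(-2 + x) (f(x) = (-2 + x)*(-1 + x) + x = (-1 + x)*(-2 + x) + x = x + (-1 + x)*(-2 + x))
t(r, Y) = (-4 + Y + (-1 + Y)*(-2 + Y))² (t(r, Y) = ((Y + (-1 + Y)*(-2 + Y)) - 4)² = (-4 + Y + (-1 + Y)*(-2 + Y))²)
-78*(-34) + t(-10, c(2)) = -78*(-34) + (-2 + 4² - 2*4)² = 2652 + (-2 + 16 - 8)² = 2652 + 6² = 2652 + 36 = 2688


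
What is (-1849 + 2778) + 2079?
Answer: 3008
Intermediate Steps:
(-1849 + 2778) + 2079 = 929 + 2079 = 3008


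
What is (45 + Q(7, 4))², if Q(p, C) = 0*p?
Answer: 2025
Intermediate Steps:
Q(p, C) = 0
(45 + Q(7, 4))² = (45 + 0)² = 45² = 2025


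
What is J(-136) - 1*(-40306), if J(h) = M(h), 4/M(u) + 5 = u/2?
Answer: 2942334/73 ≈ 40306.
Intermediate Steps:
M(u) = 4/(-5 + u/2)
J(h) = 8/(-10 + h)
J(-136) - 1*(-40306) = 8/(-10 - 136) - 1*(-40306) = 8/(-146) + 40306 = 8*(-1/146) + 40306 = -4/73 + 40306 = 2942334/73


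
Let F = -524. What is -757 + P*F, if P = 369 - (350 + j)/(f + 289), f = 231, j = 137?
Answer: -25170893/130 ≈ -1.9362e+5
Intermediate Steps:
P = 191393/520 (P = 369 - (350 + 137)/(231 + 289) = 369 - 487/520 = 191393/520 ≈ 368.06)
-757 + P*F = -757 + (191393/520)*(-524) = -757 - 25072483/130 = -25170893/130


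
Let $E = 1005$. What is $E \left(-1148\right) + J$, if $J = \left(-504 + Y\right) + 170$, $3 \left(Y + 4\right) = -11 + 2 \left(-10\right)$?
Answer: $- \frac{3462265}{3} \approx -1.1541 \cdot 10^{6}$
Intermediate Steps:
$Y = - \frac{43}{3}$ ($Y = -4 + \frac{-11 + 2 \left(-10\right)}{3} = -4 + \frac{-11 - 20}{3} = -4 + \frac{1}{3} \left(-31\right) = -4 - \frac{31}{3} = - \frac{43}{3} \approx -14.333$)
$J = - \frac{1045}{3}$ ($J = \left(-504 - \frac{43}{3}\right) + 170 = - \frac{1555}{3} + 170 = - \frac{1045}{3} \approx -348.33$)
$E \left(-1148\right) + J = 1005 \left(-1148\right) - \frac{1045}{3} = -1153740 - \frac{1045}{3} = - \frac{3462265}{3}$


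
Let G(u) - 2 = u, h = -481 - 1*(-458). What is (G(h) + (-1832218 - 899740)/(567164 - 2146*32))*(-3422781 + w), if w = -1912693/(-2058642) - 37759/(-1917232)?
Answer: 44581838186924798263630225/491873810709758112 ≈ 9.0637e+7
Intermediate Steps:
h = -23 (h = -481 + 458 = -23)
G(u) = 2 + u
w = 1872404244527/1973447159472 (w = -1912693*(-1/2058642) - 37759*(-1/1917232) = 1912693/2058642 + 37759/1917232 = 1872404244527/1973447159472 ≈ 0.94880)
(G(h) + (-1832218 - 899740)/(567164 - 2146*32))*(-3422781 + w) = ((2 - 23) + (-1832218 - 899740)/(567164 - 2146*32))*(-3422781 + 1872404244527/1973447159472) = (-21 - 2731958/(567164 - 68672))*(-6754675569540487105/1973447159472) = (-21 - 2731958/498492)*(-6754675569540487105/1973447159472) = (-21 - 2731958*1/498492)*(-6754675569540487105/1973447159472) = (-21 - 1365979/249246)*(-6754675569540487105/1973447159472) = -6600145/249246*(-6754675569540487105/1973447159472) = 44581838186924798263630225/491873810709758112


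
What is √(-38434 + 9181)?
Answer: 7*I*√597 ≈ 171.04*I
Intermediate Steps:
√(-38434 + 9181) = √(-29253) = 7*I*√597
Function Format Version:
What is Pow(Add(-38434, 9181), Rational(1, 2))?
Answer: Mul(7, I, Pow(597, Rational(1, 2))) ≈ Mul(171.04, I)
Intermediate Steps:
Pow(Add(-38434, 9181), Rational(1, 2)) = Pow(-29253, Rational(1, 2)) = Mul(7, I, Pow(597, Rational(1, 2)))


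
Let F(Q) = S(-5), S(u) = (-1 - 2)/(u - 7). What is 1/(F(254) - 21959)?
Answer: -4/87835 ≈ -4.5540e-5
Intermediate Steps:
S(u) = -3/(-7 + u)
F(Q) = ¼ (F(Q) = -3/(-7 - 5) = -3/(-12) = -3*(-1/12) = ¼)
1/(F(254) - 21959) = 1/(¼ - 21959) = 1/(-87835/4) = -4/87835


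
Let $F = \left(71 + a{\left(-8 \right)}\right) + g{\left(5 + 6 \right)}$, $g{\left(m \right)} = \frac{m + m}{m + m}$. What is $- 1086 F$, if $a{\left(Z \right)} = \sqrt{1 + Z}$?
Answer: $-78192 - 1086 i \sqrt{7} \approx -78192.0 - 2873.3 i$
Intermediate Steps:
$g{\left(m \right)} = 1$ ($g{\left(m \right)} = \frac{2 m}{2 m} = 2 m \frac{1}{2 m} = 1$)
$F = 72 + i \sqrt{7}$ ($F = \left(71 + \sqrt{1 - 8}\right) + 1 = \left(71 + \sqrt{-7}\right) + 1 = \left(71 + i \sqrt{7}\right) + 1 = 72 + i \sqrt{7} \approx 72.0 + 2.6458 i$)
$- 1086 F = - 1086 \left(72 + i \sqrt{7}\right) = -78192 - 1086 i \sqrt{7}$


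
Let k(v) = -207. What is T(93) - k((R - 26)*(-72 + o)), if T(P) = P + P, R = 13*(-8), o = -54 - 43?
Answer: 393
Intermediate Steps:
o = -97
R = -104
T(P) = 2*P
T(93) - k((R - 26)*(-72 + o)) = 2*93 - 1*(-207) = 186 + 207 = 393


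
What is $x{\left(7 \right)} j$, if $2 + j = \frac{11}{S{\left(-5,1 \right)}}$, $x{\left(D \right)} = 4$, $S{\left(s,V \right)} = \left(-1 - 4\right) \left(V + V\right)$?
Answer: $- \frac{62}{5} \approx -12.4$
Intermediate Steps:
$S{\left(s,V \right)} = - 10 V$ ($S{\left(s,V \right)} = - 5 \cdot 2 V = - 10 V$)
$j = - \frac{31}{10}$ ($j = -2 + \frac{11}{\left(-10\right) 1} = -2 + \frac{11}{-10} = -2 + 11 \left(- \frac{1}{10}\right) = -2 - \frac{11}{10} = - \frac{31}{10} \approx -3.1$)
$x{\left(7 \right)} j = 4 \left(- \frac{31}{10}\right) = - \frac{62}{5}$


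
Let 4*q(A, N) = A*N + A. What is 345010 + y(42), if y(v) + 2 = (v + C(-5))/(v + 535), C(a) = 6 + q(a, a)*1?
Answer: 199069669/577 ≈ 3.4501e+5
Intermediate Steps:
q(A, N) = A/4 + A*N/4 (q(A, N) = (A*N + A)/4 = (A + A*N)/4 = A/4 + A*N/4)
C(a) = 6 + a*(1 + a)/4 (C(a) = 6 + (a*(1 + a)/4)*1 = 6 + a*(1 + a)/4)
y(v) = -2 + (11 + v)/(535 + v) (y(v) = -2 + (v + (6 + (¼)*(-5)*(1 - 5)))/(v + 535) = -2 + (v + (6 + (¼)*(-5)*(-4)))/(535 + v) = -2 + (v + (6 + 5))/(535 + v) = -2 + (v + 11)/(535 + v) = -2 + (11 + v)/(535 + v))
345010 + y(42) = 345010 + (-1059 - 1*42)/(535 + 42) = 345010 + (-1059 - 42)/577 = 345010 + (1/577)*(-1101) = 345010 - 1101/577 = 199069669/577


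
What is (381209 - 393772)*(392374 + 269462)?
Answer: -8314645668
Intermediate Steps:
(381209 - 393772)*(392374 + 269462) = -12563*661836 = -8314645668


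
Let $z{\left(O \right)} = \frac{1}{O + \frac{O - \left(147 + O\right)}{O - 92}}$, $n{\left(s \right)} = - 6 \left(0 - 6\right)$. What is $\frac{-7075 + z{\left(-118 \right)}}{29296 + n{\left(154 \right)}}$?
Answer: $- \frac{8298985}{34406436} \approx -0.2412$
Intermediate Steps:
$n{\left(s \right)} = 36$ ($n{\left(s \right)} = \left(-6\right) \left(-6\right) = 36$)
$z{\left(O \right)} = \frac{1}{O - \frac{147}{-92 + O}}$
$\frac{-7075 + z{\left(-118 \right)}}{29296 + n{\left(154 \right)}} = \frac{-7075 + \frac{92 - -118}{147 - \left(-118\right)^{2} + 92 \left(-118\right)}}{29296 + 36} = \frac{-7075 + \frac{92 + 118}{147 - 13924 - 10856}}{29332} = \left(-7075 + \frac{1}{147 - 13924 - 10856} \cdot 210\right) \frac{1}{29332} = \left(-7075 + \frac{1}{-24633} \cdot 210\right) \frac{1}{29332} = \left(-7075 - \frac{10}{1173}\right) \frac{1}{29332} = \left(- \frac{8298985}{1173}\right) \frac{1}{29332} = - \frac{8298985}{34406436}$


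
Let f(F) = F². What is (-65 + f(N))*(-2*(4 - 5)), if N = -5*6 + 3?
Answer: 1328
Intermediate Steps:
N = -27 (N = -30 + 3 = -27)
(-65 + f(N))*(-2*(4 - 5)) = (-65 + (-27)²)*(-2*(4 - 5)) = (-65 + 729)*(-2*(-1)) = 664*2 = 1328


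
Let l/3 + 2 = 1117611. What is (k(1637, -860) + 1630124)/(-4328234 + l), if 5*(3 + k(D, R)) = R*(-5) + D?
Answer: -8156542/4877035 ≈ -1.6724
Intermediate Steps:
k(D, R) = -3 - R + D/5 (k(D, R) = -3 + (R*(-5) + D)/5 = -3 + (-5*R + D)/5 = -3 + (D - 5*R)/5 = -3 + (-R + D/5) = -3 - R + D/5)
l = 3352827 (l = -6 + 3*1117611 = -6 + 3352833 = 3352827)
(k(1637, -860) + 1630124)/(-4328234 + l) = ((-3 - 1*(-860) + (1/5)*1637) + 1630124)/(-4328234 + 3352827) = ((-3 + 860 + 1637/5) + 1630124)/(-975407) = (5922/5 + 1630124)*(-1/975407) = (8156542/5)*(-1/975407) = -8156542/4877035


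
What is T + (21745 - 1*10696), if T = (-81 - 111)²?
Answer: 47913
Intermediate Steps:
T = 36864 (T = (-192)² = 36864)
T + (21745 - 1*10696) = 36864 + (21745 - 1*10696) = 36864 + (21745 - 10696) = 36864 + 11049 = 47913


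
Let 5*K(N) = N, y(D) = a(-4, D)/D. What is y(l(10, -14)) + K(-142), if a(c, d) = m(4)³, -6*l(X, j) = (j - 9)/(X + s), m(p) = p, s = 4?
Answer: 23614/115 ≈ 205.34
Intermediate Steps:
l(X, j) = -(-9 + j)/(6*(4 + X)) (l(X, j) = -(j - 9)/(6*(X + 4)) = -(-9 + j)/(6*(4 + X)))
a(c, d) = 64 (a(c, d) = 4³ = 64)
y(D) = 64/D
K(N) = N/5
y(l(10, -14)) + K(-142) = 64/(((9 - 1*(-14))/(6*(4 + 10)))) + (⅕)*(-142) = 64/(((⅙)*(9 + 14)/14)) - 142/5 = 64/(((⅙)*(1/14)*23)) - 142/5 = 64/(23/84) - 142/5 = 64*(84/23) - 142/5 = 5376/23 - 142/5 = 23614/115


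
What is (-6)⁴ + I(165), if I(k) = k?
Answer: 1461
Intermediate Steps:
(-6)⁴ + I(165) = (-6)⁴ + 165 = 1296 + 165 = 1461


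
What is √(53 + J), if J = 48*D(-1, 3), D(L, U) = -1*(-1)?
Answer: √101 ≈ 10.050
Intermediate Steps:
D(L, U) = 1
J = 48 (J = 48*1 = 48)
√(53 + J) = √(53 + 48) = √101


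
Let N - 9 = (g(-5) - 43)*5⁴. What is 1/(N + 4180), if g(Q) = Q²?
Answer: -1/7061 ≈ -0.00014162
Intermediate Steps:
N = -11241 (N = 9 + ((-5)² - 43)*5⁴ = 9 + (25 - 43)*625 = 9 - 18*625 = 9 - 11250 = -11241)
1/(N + 4180) = 1/(-11241 + 4180) = 1/(-7061) = -1/7061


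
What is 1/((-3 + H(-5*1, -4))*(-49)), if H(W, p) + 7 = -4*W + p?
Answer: -1/294 ≈ -0.0034014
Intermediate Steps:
H(W, p) = -7 + p - 4*W (H(W, p) = -7 + (-4*W + p) = -7 + (p - 4*W) = -7 + p - 4*W)
1/((-3 + H(-5*1, -4))*(-49)) = 1/((-3 + (-7 - 4 - (-20)))*(-49)) = 1/((-3 + (-7 - 4 - 4*(-5)))*(-49)) = 1/((-3 + (-7 - 4 + 20))*(-49)) = 1/((-3 + 9)*(-49)) = 1/(6*(-49)) = 1/(-294) = -1/294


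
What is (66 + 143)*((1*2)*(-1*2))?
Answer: -836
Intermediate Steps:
(66 + 143)*((1*2)*(-1*2)) = 209*(2*(-2)) = 209*(-4) = -836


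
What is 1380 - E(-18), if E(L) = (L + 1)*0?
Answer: 1380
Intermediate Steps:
E(L) = 0 (E(L) = (1 + L)*0 = 0)
1380 - E(-18) = 1380 - 1*0 = 1380 + 0 = 1380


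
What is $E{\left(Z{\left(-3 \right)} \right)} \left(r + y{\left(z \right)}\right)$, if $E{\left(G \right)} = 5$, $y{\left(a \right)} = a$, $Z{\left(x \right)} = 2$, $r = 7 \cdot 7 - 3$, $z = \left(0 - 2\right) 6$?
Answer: $170$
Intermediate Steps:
$z = -12$ ($z = \left(-2\right) 6 = -12$)
$r = 46$ ($r = 49 - 3 = 46$)
$E{\left(Z{\left(-3 \right)} \right)} \left(r + y{\left(z \right)}\right) = 5 \left(46 - 12\right) = 5 \cdot 34 = 170$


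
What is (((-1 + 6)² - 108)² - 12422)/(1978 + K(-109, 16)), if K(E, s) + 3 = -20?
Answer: -5533/1955 ≈ -2.8302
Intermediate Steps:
K(E, s) = -23 (K(E, s) = -3 - 20 = -23)
(((-1 + 6)² - 108)² - 12422)/(1978 + K(-109, 16)) = (((-1 + 6)² - 108)² - 12422)/(1978 - 23) = ((5² - 108)² - 12422)/1955 = ((25 - 108)² - 12422)*(1/1955) = ((-83)² - 12422)*(1/1955) = (6889 - 12422)*(1/1955) = -5533*1/1955 = -5533/1955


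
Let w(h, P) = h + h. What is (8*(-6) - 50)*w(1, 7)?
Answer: -196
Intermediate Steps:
w(h, P) = 2*h
(8*(-6) - 50)*w(1, 7) = (8*(-6) - 50)*(2*1) = (-48 - 50)*2 = -98*2 = -196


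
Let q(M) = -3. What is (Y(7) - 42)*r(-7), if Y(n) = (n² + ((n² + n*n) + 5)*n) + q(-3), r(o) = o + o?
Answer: -10150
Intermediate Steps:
r(o) = 2*o
Y(n) = -3 + n² + n*(5 + 2*n²) (Y(n) = (n² + ((n² + n*n) + 5)*n) - 3 = (n² + ((n² + n²) + 5)*n) - 3 = (n² + (2*n² + 5)*n) - 3 = (n² + (5 + 2*n²)*n) - 3 = (n² + n*(5 + 2*n²)) - 3 = -3 + n² + n*(5 + 2*n²))
(Y(7) - 42)*r(-7) = ((-3 + 7² + 2*7³ + 5*7) - 42)*(2*(-7)) = ((-3 + 49 + 2*343 + 35) - 42)*(-14) = ((-3 + 49 + 686 + 35) - 42)*(-14) = (767 - 42)*(-14) = 725*(-14) = -10150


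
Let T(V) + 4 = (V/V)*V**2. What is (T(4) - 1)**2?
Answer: 121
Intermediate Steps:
T(V) = -4 + V**2 (T(V) = -4 + (V/V)*V**2 = -4 + 1*V**2 = -4 + V**2)
(T(4) - 1)**2 = ((-4 + 4**2) - 1)**2 = ((-4 + 16) - 1)**2 = (12 - 1)**2 = 11**2 = 121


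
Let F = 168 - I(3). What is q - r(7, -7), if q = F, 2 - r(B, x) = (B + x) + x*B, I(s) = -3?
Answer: 120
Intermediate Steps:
r(B, x) = 2 - B - x - B*x (r(B, x) = 2 - ((B + x) + x*B) = 2 - ((B + x) + B*x) = 2 - (B + x + B*x) = 2 + (-B - x - B*x) = 2 - B - x - B*x)
F = 171 (F = 168 - 1*(-3) = 168 + 3 = 171)
q = 171
q - r(7, -7) = 171 - (2 - 1*7 - 1*(-7) - 1*7*(-7)) = 171 - (2 - 7 + 7 + 49) = 171 - 1*51 = 171 - 51 = 120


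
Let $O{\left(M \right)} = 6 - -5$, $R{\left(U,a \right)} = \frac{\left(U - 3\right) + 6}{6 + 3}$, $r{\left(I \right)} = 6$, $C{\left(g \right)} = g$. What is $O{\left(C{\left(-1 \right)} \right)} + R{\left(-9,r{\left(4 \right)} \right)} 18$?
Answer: $-1$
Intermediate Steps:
$R{\left(U,a \right)} = \frac{1}{3} + \frac{U}{9}$ ($R{\left(U,a \right)} = \frac{\left(U - 3\right) + 6}{9} = \left(\left(-3 + U\right) + 6\right) \frac{1}{9} = \left(3 + U\right) \frac{1}{9} = \frac{1}{3} + \frac{U}{9}$)
$O{\left(M \right)} = 11$ ($O{\left(M \right)} = 6 + 5 = 11$)
$O{\left(C{\left(-1 \right)} \right)} + R{\left(-9,r{\left(4 \right)} \right)} 18 = 11 + \left(\frac{1}{3} + \frac{1}{9} \left(-9\right)\right) 18 = 11 + \left(\frac{1}{3} - 1\right) 18 = 11 - 12 = -1$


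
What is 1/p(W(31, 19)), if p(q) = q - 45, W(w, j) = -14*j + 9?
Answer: -1/302 ≈ -0.0033113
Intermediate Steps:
W(w, j) = 9 - 14*j
p(q) = -45 + q
1/p(W(31, 19)) = 1/(-45 + (9 - 14*19)) = 1/(-45 + (9 - 266)) = 1/(-45 - 257) = 1/(-302) = -1/302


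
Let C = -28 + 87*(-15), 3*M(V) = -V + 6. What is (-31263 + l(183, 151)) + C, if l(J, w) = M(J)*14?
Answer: -33422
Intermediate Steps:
M(V) = 2 - V/3 (M(V) = (-V + 6)/3 = (6 - V)/3 = 2 - V/3)
C = -1333 (C = -28 - 1305 = -1333)
l(J, w) = 28 - 14*J/3 (l(J, w) = (2 - J/3)*14 = 28 - 14*J/3)
(-31263 + l(183, 151)) + C = (-31263 + (28 - 14/3*183)) - 1333 = (-31263 + (28 - 854)) - 1333 = (-31263 - 826) - 1333 = -32089 - 1333 = -33422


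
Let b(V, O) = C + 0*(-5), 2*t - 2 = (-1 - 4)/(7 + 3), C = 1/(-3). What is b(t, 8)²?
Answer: ⅑ ≈ 0.11111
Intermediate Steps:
C = -⅓ ≈ -0.33333
t = ¾ (t = 1 + ((-1 - 4)/(7 + 3))/2 = 1 + (-5/10)/2 = 1 + (-5*⅒)/2 = 1 + (½)*(-½) = 1 - ¼ = ¾ ≈ 0.75000)
b(V, O) = -⅓ (b(V, O) = -⅓ + 0*(-5) = -⅓ + 0 = -⅓)
b(t, 8)² = (-⅓)² = ⅑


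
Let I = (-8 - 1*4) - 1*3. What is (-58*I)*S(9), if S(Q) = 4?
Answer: 3480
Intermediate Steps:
I = -15 (I = (-8 - 4) - 3 = -12 - 3 = -15)
(-58*I)*S(9) = -58*(-15)*4 = 870*4 = 3480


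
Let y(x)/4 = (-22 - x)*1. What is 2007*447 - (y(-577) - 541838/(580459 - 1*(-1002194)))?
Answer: 1416330955415/1582653 ≈ 8.9491e+5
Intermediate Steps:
y(x) = -88 - 4*x (y(x) = 4*((-22 - x)*1) = 4*(-22 - x) = -88 - 4*x)
2007*447 - (y(-577) - 541838/(580459 - 1*(-1002194))) = 2007*447 - ((-88 - 4*(-577)) - 541838/(580459 - 1*(-1002194))) = 897129 - ((-88 + 2308) - 541838/(580459 + 1002194)) = 897129 - (2220 - 541838/1582653) = 897129 - 1*3512947822/1582653 = 897129 - 3512947822/1582653 = 1416330955415/1582653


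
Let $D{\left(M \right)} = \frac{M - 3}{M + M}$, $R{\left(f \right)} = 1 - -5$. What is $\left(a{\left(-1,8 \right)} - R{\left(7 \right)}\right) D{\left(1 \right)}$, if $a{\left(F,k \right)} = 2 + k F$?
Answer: $12$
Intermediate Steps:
$R{\left(f \right)} = 6$ ($R{\left(f \right)} = 1 + 5 = 6$)
$D{\left(M \right)} = \frac{-3 + M}{2 M}$
$a{\left(F,k \right)} = 2 + F k$
$\left(a{\left(-1,8 \right)} - R{\left(7 \right)}\right) D{\left(1 \right)} = \left(\left(2 - 8\right) - 6\right) \frac{-3 + 1}{2 \cdot 1} = \left(\left(2 - 8\right) - 6\right) \frac{1}{2} \cdot 1 \left(-2\right) = \left(-6 - 6\right) \left(-1\right) = \left(-12\right) \left(-1\right) = 12$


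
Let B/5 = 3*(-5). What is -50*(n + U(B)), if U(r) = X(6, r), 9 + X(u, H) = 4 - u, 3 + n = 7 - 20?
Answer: 1350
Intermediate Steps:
B = -75 (B = 5*(3*(-5)) = 5*(-15) = -75)
n = -16 (n = -3 + (7 - 20) = -3 - 13 = -16)
X(u, H) = -5 - u (X(u, H) = -9 + (4 - u) = -5 - u)
U(r) = -11 (U(r) = -5 - 1*6 = -5 - 6 = -11)
-50*(n + U(B)) = -50*(-16 - 11) = -50*(-27) = 1350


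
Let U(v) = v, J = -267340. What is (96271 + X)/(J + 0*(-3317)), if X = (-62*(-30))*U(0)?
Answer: -96271/267340 ≈ -0.36011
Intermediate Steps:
X = 0 (X = -62*(-30)*0 = 1860*0 = 0)
(96271 + X)/(J + 0*(-3317)) = (96271 + 0)/(-267340 + 0*(-3317)) = 96271/(-267340 + 0) = 96271/(-267340) = 96271*(-1/267340) = -96271/267340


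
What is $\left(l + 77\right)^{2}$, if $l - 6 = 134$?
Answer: $47089$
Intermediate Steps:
$l = 140$ ($l = 6 + 134 = 140$)
$\left(l + 77\right)^{2} = \left(140 + 77\right)^{2} = 217^{2} = 47089$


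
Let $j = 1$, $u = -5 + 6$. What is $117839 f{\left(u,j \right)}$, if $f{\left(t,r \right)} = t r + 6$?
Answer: $824873$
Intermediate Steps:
$u = 1$
$f{\left(t,r \right)} = 6 + r t$ ($f{\left(t,r \right)} = r t + 6 = 6 + r t$)
$117839 f{\left(u,j \right)} = 117839 \left(6 + 1 \cdot 1\right) = 117839 \left(6 + 1\right) = 117839 \cdot 7 = 824873$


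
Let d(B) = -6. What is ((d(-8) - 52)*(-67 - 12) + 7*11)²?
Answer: 21706281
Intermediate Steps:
((d(-8) - 52)*(-67 - 12) + 7*11)² = ((-6 - 52)*(-67 - 12) + 7*11)² = (-58*(-79) + 77)² = (4582 + 77)² = 4659² = 21706281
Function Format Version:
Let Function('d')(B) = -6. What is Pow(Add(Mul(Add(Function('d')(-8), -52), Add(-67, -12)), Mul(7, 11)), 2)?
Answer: 21706281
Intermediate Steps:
Pow(Add(Mul(Add(Function('d')(-8), -52), Add(-67, -12)), Mul(7, 11)), 2) = Pow(Add(Mul(Add(-6, -52), Add(-67, -12)), Mul(7, 11)), 2) = Pow(Add(Mul(-58, -79), 77), 2) = Pow(Add(4582, 77), 2) = Pow(4659, 2) = 21706281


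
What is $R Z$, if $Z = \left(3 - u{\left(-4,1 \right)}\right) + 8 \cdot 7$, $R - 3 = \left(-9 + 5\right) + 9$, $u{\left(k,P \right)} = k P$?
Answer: $504$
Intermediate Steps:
$u{\left(k,P \right)} = P k$
$R = 8$ ($R = 3 + \left(\left(-9 + 5\right) + 9\right) = 3 + \left(-4 + 9\right) = 3 + 5 = 8$)
$Z = 63$ ($Z = \left(3 - 1 \left(-4\right)\right) + 8 \cdot 7 = \left(3 - -4\right) + 56 = \left(3 + 4\right) + 56 = 7 + 56 = 63$)
$R Z = 8 \cdot 63 = 504$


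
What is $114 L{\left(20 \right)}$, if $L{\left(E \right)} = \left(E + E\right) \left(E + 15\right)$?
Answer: $159600$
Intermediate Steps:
$L{\left(E \right)} = 2 E \left(15 + E\right)$
$114 L{\left(20 \right)} = 114 \cdot 2 \cdot 20 \left(15 + 20\right) = 114 \cdot 2 \cdot 20 \cdot 35 = 114 \cdot 1400 = 159600$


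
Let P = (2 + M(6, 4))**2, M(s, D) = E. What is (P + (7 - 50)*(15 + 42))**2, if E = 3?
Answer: 5885476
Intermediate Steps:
M(s, D) = 3
P = 25 (P = (2 + 3)**2 = 5**2 = 25)
(P + (7 - 50)*(15 + 42))**2 = (25 + (7 - 50)*(15 + 42))**2 = (25 - 43*57)**2 = (25 - 2451)**2 = (-2426)**2 = 5885476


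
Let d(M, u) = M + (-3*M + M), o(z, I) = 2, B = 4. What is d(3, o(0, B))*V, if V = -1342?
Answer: 4026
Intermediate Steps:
d(M, u) = -M (d(M, u) = M - 2*M = -M)
d(3, o(0, B))*V = -1*3*(-1342) = -3*(-1342) = 4026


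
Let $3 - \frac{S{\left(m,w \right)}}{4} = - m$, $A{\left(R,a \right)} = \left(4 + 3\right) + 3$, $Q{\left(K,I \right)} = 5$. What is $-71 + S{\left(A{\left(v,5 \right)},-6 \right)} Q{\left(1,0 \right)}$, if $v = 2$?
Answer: $189$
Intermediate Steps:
$A{\left(R,a \right)} = 10$ ($A{\left(R,a \right)} = 7 + 3 = 10$)
$S{\left(m,w \right)} = 12 + 4 m$ ($S{\left(m,w \right)} = 12 - 4 \left(- m\right) = 12 + 4 m$)
$-71 + S{\left(A{\left(v,5 \right)},-6 \right)} Q{\left(1,0 \right)} = -71 + \left(12 + 4 \cdot 10\right) 5 = -71 + \left(12 + 40\right) 5 = -71 + 52 \cdot 5 = -71 + 260 = 189$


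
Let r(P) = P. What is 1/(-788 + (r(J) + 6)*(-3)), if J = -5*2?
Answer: -1/776 ≈ -0.0012887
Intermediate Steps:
J = -10
1/(-788 + (r(J) + 6)*(-3)) = 1/(-788 + (-10 + 6)*(-3)) = 1/(-788 - 4*(-3)) = 1/(-788 + 12) = 1/(-776) = -1/776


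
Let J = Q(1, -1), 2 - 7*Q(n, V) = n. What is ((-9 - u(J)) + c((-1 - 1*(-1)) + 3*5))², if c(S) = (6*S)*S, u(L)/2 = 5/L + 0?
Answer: 1615441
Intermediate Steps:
Q(n, V) = 2/7 - n/7
J = ⅐ (J = 2/7 - ⅐*1 = 2/7 - ⅐ = ⅐ ≈ 0.14286)
u(L) = 10/L (u(L) = 2*(5/L + 0) = 2*(5/L) = 10/L)
c(S) = 6*S²
((-9 - u(J)) + c((-1 - 1*(-1)) + 3*5))² = ((-9 - 10/⅐) + 6*((-1 - 1*(-1)) + 3*5)²)² = ((-9 - 10*7) + 6*((-1 + 1) + 15)²)² = ((-9 - 1*70) + 6*(0 + 15)²)² = ((-9 - 70) + 6*15²)² = (-79 + 6*225)² = (-79 + 1350)² = 1271² = 1615441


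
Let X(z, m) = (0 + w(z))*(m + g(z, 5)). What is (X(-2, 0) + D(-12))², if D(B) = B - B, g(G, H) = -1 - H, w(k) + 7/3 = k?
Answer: 676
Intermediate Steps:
w(k) = -7/3 + k
D(B) = 0
X(z, m) = (-6 + m)*(-7/3 + z) (X(z, m) = (0 + (-7/3 + z))*(m + (-1 - 1*5)) = (-7/3 + z)*(m + (-1 - 5)) = (-7/3 + z)*(m - 6) = (-7/3 + z)*(-6 + m) = (-6 + m)*(-7/3 + z))
(X(-2, 0) + D(-12))² = ((-7 + 3*(-2))*(-6 + 0)/3 + 0)² = ((⅓)*(-7 - 6)*(-6) + 0)² = ((⅓)*(-13)*(-6) + 0)² = (26 + 0)² = 26² = 676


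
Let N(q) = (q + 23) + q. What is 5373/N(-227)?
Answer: -5373/431 ≈ -12.466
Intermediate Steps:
N(q) = 23 + 2*q (N(q) = (23 + q) + q = 23 + 2*q)
5373/N(-227) = 5373/(23 + 2*(-227)) = 5373/(23 - 454) = 5373/(-431) = 5373*(-1/431) = -5373/431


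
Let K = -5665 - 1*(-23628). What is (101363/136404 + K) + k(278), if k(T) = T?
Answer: 2488246727/136404 ≈ 18242.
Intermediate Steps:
K = 17963 (K = -5665 + 23628 = 17963)
(101363/136404 + K) + k(278) = (101363/136404 + 17963) + 278 = 2450326415/136404 + 278 = 2488246727/136404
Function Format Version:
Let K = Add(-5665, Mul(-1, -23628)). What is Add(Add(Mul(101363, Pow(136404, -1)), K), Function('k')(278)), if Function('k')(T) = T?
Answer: Rational(2488246727, 136404) ≈ 18242.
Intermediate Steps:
K = 17963 (K = Add(-5665, 23628) = 17963)
Add(Add(Mul(101363, Pow(136404, -1)), K), Function('k')(278)) = Add(Add(Mul(101363, Pow(136404, -1)), 17963), 278) = Add(Add(Mul(101363, Rational(1, 136404)), 17963), 278) = Add(Add(Rational(101363, 136404), 17963), 278) = Add(Rational(2450326415, 136404), 278) = Rational(2488246727, 136404)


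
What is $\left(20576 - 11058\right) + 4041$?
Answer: $13559$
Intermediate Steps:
$\left(20576 - 11058\right) + 4041 = 9518 + 4041 = 13559$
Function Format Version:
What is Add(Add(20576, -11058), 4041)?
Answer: 13559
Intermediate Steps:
Add(Add(20576, -11058), 4041) = Add(9518, 4041) = 13559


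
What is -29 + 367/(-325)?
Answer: -9792/325 ≈ -30.129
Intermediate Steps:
-29 + 367/(-325) = -29 + 367*(-1/325) = -29 - 367/325 = -9792/325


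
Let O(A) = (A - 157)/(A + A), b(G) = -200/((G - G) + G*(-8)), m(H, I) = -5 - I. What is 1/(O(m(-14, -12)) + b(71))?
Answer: -497/5150 ≈ -0.096505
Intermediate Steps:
b(G) = 25/G (b(G) = -200/(0 - 8*G) = -200*(-1/(8*G)) = -(-25)/G = 25/G)
O(A) = (-157 + A)/(2*A) (O(A) = (-157 + A)/((2*A)) = (-157 + A)*(1/(2*A)) = (-157 + A)/(2*A))
1/(O(m(-14, -12)) + b(71)) = 1/((-157 + (-5 - 1*(-12)))/(2*(-5 - 1*(-12))) + 25/71) = 1/((-157 + (-5 + 12))/(2*(-5 + 12)) + 25*(1/71)) = 1/((½)*(-157 + 7)/7 + 25/71) = 1/((½)*(⅐)*(-150) + 25/71) = 1/(-75/7 + 25/71) = 1/(-5150/497) = -497/5150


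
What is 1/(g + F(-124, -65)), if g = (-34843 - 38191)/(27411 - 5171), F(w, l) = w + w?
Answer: -11120/2794277 ≈ -0.0039796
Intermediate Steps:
F(w, l) = 2*w
g = -36517/11120 (g = -73034/22240 = -73034*1/22240 = -36517/11120 ≈ -3.2839)
1/(g + F(-124, -65)) = 1/(-36517/11120 + 2*(-124)) = 1/(-36517/11120 - 248) = 1/(-2794277/11120) = -11120/2794277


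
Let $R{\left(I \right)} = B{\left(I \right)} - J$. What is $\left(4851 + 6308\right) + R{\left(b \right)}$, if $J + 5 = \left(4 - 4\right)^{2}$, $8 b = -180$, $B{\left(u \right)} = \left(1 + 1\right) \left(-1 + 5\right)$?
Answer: $11172$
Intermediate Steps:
$B{\left(u \right)} = 8$ ($B{\left(u \right)} = 2 \cdot 4 = 8$)
$b = - \frac{45}{2}$ ($b = \frac{1}{8} \left(-180\right) = - \frac{45}{2} \approx -22.5$)
$J = -5$ ($J = -5 + \left(4 - 4\right)^{2} = -5 + 0^{2} = -5 + 0 = -5$)
$R{\left(I \right)} = 13$ ($R{\left(I \right)} = 8 - -5 = 8 + 5 = 13$)
$\left(4851 + 6308\right) + R{\left(b \right)} = \left(4851 + 6308\right) + 13 = 11159 + 13 = 11172$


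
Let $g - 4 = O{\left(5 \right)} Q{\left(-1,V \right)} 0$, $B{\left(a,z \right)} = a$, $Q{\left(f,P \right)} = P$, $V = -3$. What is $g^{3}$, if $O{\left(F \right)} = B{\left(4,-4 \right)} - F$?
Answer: $64$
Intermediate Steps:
$O{\left(F \right)} = 4 - F$
$g = 4$ ($g = 4 + \left(4 - 5\right) \left(-3\right) 0 = 4 + \left(-1\right) \left(-3\right) 0 = 4 + 3 \cdot 0 = 4 + 0 = 4$)
$g^{3} = 4^{3} = 64$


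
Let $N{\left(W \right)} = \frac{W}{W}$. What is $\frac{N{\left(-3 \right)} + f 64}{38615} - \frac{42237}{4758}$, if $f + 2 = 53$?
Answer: $- \frac{8284343}{942206} \approx -8.7925$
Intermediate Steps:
$f = 51$ ($f = -2 + 53 = 51$)
$N{\left(W \right)} = 1$
$\frac{N{\left(-3 \right)} + f 64}{38615} - \frac{42237}{4758} = \frac{1 + 51 \cdot 64}{38615} - \frac{42237}{4758} = \left(1 + 3264\right) \frac{1}{38615} - \frac{1083}{122} = 3265 \cdot \frac{1}{38615} - \frac{1083}{122} = \frac{653}{7723} - \frac{1083}{122} = - \frac{8284343}{942206}$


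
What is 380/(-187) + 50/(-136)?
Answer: -1795/748 ≈ -2.3997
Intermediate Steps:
380/(-187) + 50/(-136) = 380*(-1/187) + 50*(-1/136) = -380/187 - 25/68 = -1795/748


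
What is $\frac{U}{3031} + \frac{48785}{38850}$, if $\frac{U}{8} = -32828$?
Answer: $- \frac{287287859}{3364410} \approx -85.39$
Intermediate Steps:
$U = -262624$ ($U = 8 \left(-32828\right) = -262624$)
$\frac{U}{3031} + \frac{48785}{38850} = - \frac{262624}{3031} + \frac{48785}{38850} = \left(-262624\right) \frac{1}{3031} + 48785 \cdot \frac{1}{38850} = - \frac{262624}{3031} + \frac{9757}{7770} = - \frac{287287859}{3364410}$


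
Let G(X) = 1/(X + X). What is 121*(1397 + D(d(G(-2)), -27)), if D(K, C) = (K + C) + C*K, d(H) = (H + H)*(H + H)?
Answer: 329967/2 ≈ 1.6498e+5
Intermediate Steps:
G(X) = 1/(2*X)
d(H) = 4*H**2 (d(H) = (2*H)*(2*H) = 4*H**2)
D(K, C) = C + K + C*K (D(K, C) = (C + K) + C*K = C + K + C*K)
121*(1397 + D(d(G(-2)), -27)) = 121*(1397 + (-27 + 4*((1/2)/(-2))**2 - 108*((1/2)/(-2))**2)) = 121*(1397 + (-27 + 4*((1/2)*(-1/2))**2 - 108*((1/2)*(-1/2))**2)) = 121*(1397 + (-27 + 4*(-1/4)**2 - 108*(-1/4)**2)) = 121*(1397 + (-27 + 4*(1/16) - 108/16)) = 121*(1397 + (-27 + 1/4 - 27*1/4)) = 121*(1397 + (-27 + 1/4 - 27/4)) = 121*(1397 - 67/2) = 121*(2727/2) = 329967/2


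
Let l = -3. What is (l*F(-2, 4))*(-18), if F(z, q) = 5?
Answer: 270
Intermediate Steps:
(l*F(-2, 4))*(-18) = -3*5*(-18) = -15*(-18) = 270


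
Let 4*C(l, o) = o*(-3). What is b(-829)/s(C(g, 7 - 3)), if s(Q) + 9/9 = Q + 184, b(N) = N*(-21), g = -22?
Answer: 5803/60 ≈ 96.717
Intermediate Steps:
C(l, o) = -3*o/4 (C(l, o) = (o*(-3))/4 = (-3*o)/4 = -3*o/4)
b(N) = -21*N
s(Q) = 183 + Q (s(Q) = -1 + (Q + 184) = -1 + (184 + Q) = 183 + Q)
b(-829)/s(C(g, 7 - 3)) = (-21*(-829))/(183 - 3*(7 - 3)/4) = 17409/(183 - ¾*4) = 17409/(183 - 3) = 17409/180 = 17409*(1/180) = 5803/60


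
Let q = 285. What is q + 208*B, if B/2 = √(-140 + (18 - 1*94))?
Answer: 285 + 2496*I*√6 ≈ 285.0 + 6113.9*I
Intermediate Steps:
B = 12*I*√6 (B = 2*√(-140 + (18 - 1*94)) = 2*√(-140 + (18 - 94)) = 2*√(-140 - 76) = 2*√(-216) = 2*(6*I*√6) = 12*I*√6 ≈ 29.394*I)
q + 208*B = 285 + 208*(12*I*√6) = 285 + 2496*I*√6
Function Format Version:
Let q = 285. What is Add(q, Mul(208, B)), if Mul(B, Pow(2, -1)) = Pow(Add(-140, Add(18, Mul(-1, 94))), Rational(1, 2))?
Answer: Add(285, Mul(2496, I, Pow(6, Rational(1, 2)))) ≈ Add(285.00, Mul(6113.9, I))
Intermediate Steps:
B = Mul(12, I, Pow(6, Rational(1, 2))) (B = Mul(2, Pow(Add(-140, Add(18, Mul(-1, 94))), Rational(1, 2))) = Mul(2, Pow(Add(-140, Add(18, -94)), Rational(1, 2))) = Mul(2, Pow(Add(-140, -76), Rational(1, 2))) = Mul(2, Pow(-216, Rational(1, 2))) = Mul(2, Mul(6, I, Pow(6, Rational(1, 2)))) = Mul(12, I, Pow(6, Rational(1, 2))) ≈ Mul(29.394, I))
Add(q, Mul(208, B)) = Add(285, Mul(208, Mul(12, I, Pow(6, Rational(1, 2))))) = Add(285, Mul(2496, I, Pow(6, Rational(1, 2))))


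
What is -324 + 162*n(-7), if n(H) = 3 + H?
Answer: -972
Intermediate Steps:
-324 + 162*n(-7) = -324 + 162*(3 - 7) = -324 + 162*(-4) = -324 - 648 = -972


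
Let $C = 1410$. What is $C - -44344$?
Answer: $45754$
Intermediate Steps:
$C - -44344 = 1410 - -44344 = 1410 + 44344 = 45754$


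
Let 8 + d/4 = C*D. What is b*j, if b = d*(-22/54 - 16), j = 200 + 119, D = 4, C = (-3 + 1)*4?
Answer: 22610720/27 ≈ 8.3743e+5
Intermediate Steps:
C = -8 (C = -2*4 = -8)
j = 319
d = -160 (d = -32 + 4*(-8*4) = -32 + 4*(-32) = -32 - 128 = -160)
b = 70880/27 (b = -160*(-22/54 - 16) = -160*(-22*1/54 - 16) = -160*(-11/27 - 16) = -160*(-443/27) = 70880/27 ≈ 2625.2)
b*j = (70880/27)*319 = 22610720/27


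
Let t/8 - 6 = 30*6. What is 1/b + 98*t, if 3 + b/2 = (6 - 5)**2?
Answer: 583295/4 ≈ 1.4582e+5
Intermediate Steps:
b = -4 (b = -6 + 2*(6 - 5)**2 = -6 + 2*1**2 = -6 + 2*1 = -6 + 2 = -4)
t = 1488 (t = 48 + 8*(30*6) = 48 + 8*180 = 48 + 1440 = 1488)
1/b + 98*t = 1/(-4) + 98*1488 = -1/4 + 145824 = 583295/4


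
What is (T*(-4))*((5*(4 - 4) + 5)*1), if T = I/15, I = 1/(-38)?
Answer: 2/57 ≈ 0.035088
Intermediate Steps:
I = -1/38 ≈ -0.026316
T = -1/570 (T = -1/38/15 = -1/38*1/15 = -1/570 ≈ -0.0017544)
(T*(-4))*((5*(4 - 4) + 5)*1) = (-1/570*(-4))*((5*(4 - 4) + 5)*1) = 2*((5*0 + 5)*1)/285 = 2*((0 + 5)*1)/285 = 2*(5*1)/285 = (2/285)*5 = 2/57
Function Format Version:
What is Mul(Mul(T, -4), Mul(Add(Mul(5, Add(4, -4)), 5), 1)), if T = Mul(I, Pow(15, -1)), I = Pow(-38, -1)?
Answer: Rational(2, 57) ≈ 0.035088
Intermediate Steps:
I = Rational(-1, 38) ≈ -0.026316
T = Rational(-1, 570) (T = Mul(Rational(-1, 38), Pow(15, -1)) = Mul(Rational(-1, 38), Rational(1, 15)) = Rational(-1, 570) ≈ -0.0017544)
Mul(Mul(T, -4), Mul(Add(Mul(5, Add(4, -4)), 5), 1)) = Mul(Mul(Rational(-1, 570), -4), Mul(Add(Mul(5, Add(4, -4)), 5), 1)) = Mul(Rational(2, 285), Mul(Add(Mul(5, 0), 5), 1)) = Mul(Rational(2, 285), Mul(Add(0, 5), 1)) = Mul(Rational(2, 285), Mul(5, 1)) = Mul(Rational(2, 285), 5) = Rational(2, 57)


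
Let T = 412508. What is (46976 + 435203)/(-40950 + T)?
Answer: 482179/371558 ≈ 1.2977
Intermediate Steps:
(46976 + 435203)/(-40950 + T) = (46976 + 435203)/(-40950 + 412508) = 482179/371558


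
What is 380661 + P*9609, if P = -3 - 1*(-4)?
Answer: 390270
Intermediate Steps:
P = 1 (P = -3 + 4 = 1)
380661 + P*9609 = 380661 + 1*9609 = 380661 + 9609 = 390270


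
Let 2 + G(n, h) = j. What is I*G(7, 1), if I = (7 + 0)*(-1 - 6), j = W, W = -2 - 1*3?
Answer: 343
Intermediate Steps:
W = -5 (W = -2 - 3 = -5)
j = -5
G(n, h) = -7 (G(n, h) = -2 - 5 = -7)
I = -49 (I = 7*(-7) = -49)
I*G(7, 1) = -49*(-7) = 343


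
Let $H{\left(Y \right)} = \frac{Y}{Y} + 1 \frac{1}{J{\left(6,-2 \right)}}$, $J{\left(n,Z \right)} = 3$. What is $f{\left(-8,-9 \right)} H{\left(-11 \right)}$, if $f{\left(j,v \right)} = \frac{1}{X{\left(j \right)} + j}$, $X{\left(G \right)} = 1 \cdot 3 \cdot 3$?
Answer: $\frac{4}{3} \approx 1.3333$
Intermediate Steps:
$X{\left(G \right)} = 9$ ($X{\left(G \right)} = 3 \cdot 3 = 9$)
$f{\left(j,v \right)} = \frac{1}{9 + j}$
$H{\left(Y \right)} = \frac{4}{3}$ ($H{\left(Y \right)} = \frac{Y}{Y} + 1 \cdot \frac{1}{3} = 1 + 1 \cdot \frac{1}{3} = 1 + \frac{1}{3} = \frac{4}{3}$)
$f{\left(-8,-9 \right)} H{\left(-11 \right)} = \frac{1}{9 - 8} \cdot \frac{4}{3} = 1^{-1} \cdot \frac{4}{3} = 1 \cdot \frac{4}{3} = \frac{4}{3}$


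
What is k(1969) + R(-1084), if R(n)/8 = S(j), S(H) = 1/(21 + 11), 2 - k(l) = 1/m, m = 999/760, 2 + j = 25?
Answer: 5951/3996 ≈ 1.4892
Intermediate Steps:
j = 23 (j = -2 + 25 = 23)
m = 999/760 (m = 999*(1/760) = 999/760 ≈ 1.3145)
k(l) = 1238/999 (k(l) = 2 - 1/999/760 = 2 - 1*760/999 = 2 - 760/999 = 1238/999)
S(H) = 1/32
R(n) = 1/4 (R(n) = 8*(1/32) = 1/4)
k(1969) + R(-1084) = 1238/999 + 1/4 = 5951/3996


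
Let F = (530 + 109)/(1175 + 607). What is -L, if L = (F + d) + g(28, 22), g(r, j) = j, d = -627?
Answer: 119719/198 ≈ 604.64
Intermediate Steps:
F = 71/198 (F = 639/1782 = 639*(1/1782) = 71/198 ≈ 0.35859)
L = -119719/198 (L = (71/198 - 627) + 22 = -124075/198 + 22 = -119719/198 ≈ -604.64)
-L = -1*(-119719/198) = 119719/198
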